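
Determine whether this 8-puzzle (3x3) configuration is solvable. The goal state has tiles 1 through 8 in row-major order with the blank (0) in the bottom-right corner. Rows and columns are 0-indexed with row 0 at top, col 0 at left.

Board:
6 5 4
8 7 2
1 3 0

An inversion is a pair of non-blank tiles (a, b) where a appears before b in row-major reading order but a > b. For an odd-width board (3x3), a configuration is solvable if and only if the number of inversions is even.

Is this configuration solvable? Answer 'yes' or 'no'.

Answer: yes

Derivation:
Inversions (pairs i<j in row-major order where tile[i] > tile[j] > 0): 20
20 is even, so the puzzle is solvable.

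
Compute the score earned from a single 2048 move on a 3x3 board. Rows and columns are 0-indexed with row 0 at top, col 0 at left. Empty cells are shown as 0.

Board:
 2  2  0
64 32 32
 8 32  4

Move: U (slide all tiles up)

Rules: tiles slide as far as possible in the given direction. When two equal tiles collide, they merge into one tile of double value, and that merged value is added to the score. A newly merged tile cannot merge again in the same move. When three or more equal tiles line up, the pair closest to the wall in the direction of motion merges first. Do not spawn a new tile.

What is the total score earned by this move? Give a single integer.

Slide up:
col 0: [2, 64, 8] -> [2, 64, 8]  score +0 (running 0)
col 1: [2, 32, 32] -> [2, 64, 0]  score +64 (running 64)
col 2: [0, 32, 4] -> [32, 4, 0]  score +0 (running 64)
Board after move:
 2  2 32
64 64  4
 8  0  0

Answer: 64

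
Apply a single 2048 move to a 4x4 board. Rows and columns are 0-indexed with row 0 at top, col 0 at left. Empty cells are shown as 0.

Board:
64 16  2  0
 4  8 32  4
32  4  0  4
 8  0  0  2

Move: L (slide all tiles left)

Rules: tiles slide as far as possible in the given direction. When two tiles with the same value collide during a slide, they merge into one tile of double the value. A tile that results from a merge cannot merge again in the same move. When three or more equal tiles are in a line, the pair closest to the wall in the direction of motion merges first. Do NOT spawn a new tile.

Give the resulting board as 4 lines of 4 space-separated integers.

Answer: 64 16  2  0
 4  8 32  4
32  8  0  0
 8  2  0  0

Derivation:
Slide left:
row 0: [64, 16, 2, 0] -> [64, 16, 2, 0]
row 1: [4, 8, 32, 4] -> [4, 8, 32, 4]
row 2: [32, 4, 0, 4] -> [32, 8, 0, 0]
row 3: [8, 0, 0, 2] -> [8, 2, 0, 0]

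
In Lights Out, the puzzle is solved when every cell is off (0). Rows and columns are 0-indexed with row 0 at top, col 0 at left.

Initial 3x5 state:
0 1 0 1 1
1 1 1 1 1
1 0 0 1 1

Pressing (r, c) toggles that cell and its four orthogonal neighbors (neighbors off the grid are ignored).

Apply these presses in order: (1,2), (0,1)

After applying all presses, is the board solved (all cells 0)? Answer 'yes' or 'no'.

After press 1 at (1,2):
0 1 1 1 1
1 0 0 0 1
1 0 1 1 1

After press 2 at (0,1):
1 0 0 1 1
1 1 0 0 1
1 0 1 1 1

Lights still on: 10

Answer: no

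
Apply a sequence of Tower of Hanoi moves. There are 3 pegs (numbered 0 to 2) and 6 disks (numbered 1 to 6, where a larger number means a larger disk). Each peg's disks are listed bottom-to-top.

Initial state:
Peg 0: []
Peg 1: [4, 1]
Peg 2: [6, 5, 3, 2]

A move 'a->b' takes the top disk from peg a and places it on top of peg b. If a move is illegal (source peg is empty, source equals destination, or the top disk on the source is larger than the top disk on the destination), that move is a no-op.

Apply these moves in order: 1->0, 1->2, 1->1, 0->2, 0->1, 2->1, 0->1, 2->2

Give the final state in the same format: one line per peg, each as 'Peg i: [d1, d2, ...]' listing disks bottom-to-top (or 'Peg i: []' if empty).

After move 1 (1->0):
Peg 0: [1]
Peg 1: [4]
Peg 2: [6, 5, 3, 2]

After move 2 (1->2):
Peg 0: [1]
Peg 1: [4]
Peg 2: [6, 5, 3, 2]

After move 3 (1->1):
Peg 0: [1]
Peg 1: [4]
Peg 2: [6, 5, 3, 2]

After move 4 (0->2):
Peg 0: []
Peg 1: [4]
Peg 2: [6, 5, 3, 2, 1]

After move 5 (0->1):
Peg 0: []
Peg 1: [4]
Peg 2: [6, 5, 3, 2, 1]

After move 6 (2->1):
Peg 0: []
Peg 1: [4, 1]
Peg 2: [6, 5, 3, 2]

After move 7 (0->1):
Peg 0: []
Peg 1: [4, 1]
Peg 2: [6, 5, 3, 2]

After move 8 (2->2):
Peg 0: []
Peg 1: [4, 1]
Peg 2: [6, 5, 3, 2]

Answer: Peg 0: []
Peg 1: [4, 1]
Peg 2: [6, 5, 3, 2]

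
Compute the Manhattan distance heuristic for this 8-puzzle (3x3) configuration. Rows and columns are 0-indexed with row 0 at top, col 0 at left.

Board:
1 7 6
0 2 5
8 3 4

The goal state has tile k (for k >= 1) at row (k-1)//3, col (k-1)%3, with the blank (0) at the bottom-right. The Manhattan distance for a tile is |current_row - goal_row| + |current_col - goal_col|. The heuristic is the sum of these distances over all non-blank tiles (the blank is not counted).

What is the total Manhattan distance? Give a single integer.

Tile 1: at (0,0), goal (0,0), distance |0-0|+|0-0| = 0
Tile 7: at (0,1), goal (2,0), distance |0-2|+|1-0| = 3
Tile 6: at (0,2), goal (1,2), distance |0-1|+|2-2| = 1
Tile 2: at (1,1), goal (0,1), distance |1-0|+|1-1| = 1
Tile 5: at (1,2), goal (1,1), distance |1-1|+|2-1| = 1
Tile 8: at (2,0), goal (2,1), distance |2-2|+|0-1| = 1
Tile 3: at (2,1), goal (0,2), distance |2-0|+|1-2| = 3
Tile 4: at (2,2), goal (1,0), distance |2-1|+|2-0| = 3
Sum: 0 + 3 + 1 + 1 + 1 + 1 + 3 + 3 = 13

Answer: 13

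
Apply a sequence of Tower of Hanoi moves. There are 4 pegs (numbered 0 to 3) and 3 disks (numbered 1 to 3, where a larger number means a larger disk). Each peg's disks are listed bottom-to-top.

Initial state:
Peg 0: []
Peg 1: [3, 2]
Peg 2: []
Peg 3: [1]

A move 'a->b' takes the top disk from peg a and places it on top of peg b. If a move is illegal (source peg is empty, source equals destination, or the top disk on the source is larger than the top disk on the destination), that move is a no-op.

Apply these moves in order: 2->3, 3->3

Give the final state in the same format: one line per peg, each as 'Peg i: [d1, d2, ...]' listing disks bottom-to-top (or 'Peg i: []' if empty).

Answer: Peg 0: []
Peg 1: [3, 2]
Peg 2: []
Peg 3: [1]

Derivation:
After move 1 (2->3):
Peg 0: []
Peg 1: [3, 2]
Peg 2: []
Peg 3: [1]

After move 2 (3->3):
Peg 0: []
Peg 1: [3, 2]
Peg 2: []
Peg 3: [1]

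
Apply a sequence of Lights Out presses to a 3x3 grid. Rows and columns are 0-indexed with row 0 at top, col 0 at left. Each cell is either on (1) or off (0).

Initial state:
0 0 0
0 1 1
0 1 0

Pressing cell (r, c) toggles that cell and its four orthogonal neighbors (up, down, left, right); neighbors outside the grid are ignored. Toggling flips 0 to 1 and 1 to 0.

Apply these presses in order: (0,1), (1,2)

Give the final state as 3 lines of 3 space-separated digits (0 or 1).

After press 1 at (0,1):
1 1 1
0 0 1
0 1 0

After press 2 at (1,2):
1 1 0
0 1 0
0 1 1

Answer: 1 1 0
0 1 0
0 1 1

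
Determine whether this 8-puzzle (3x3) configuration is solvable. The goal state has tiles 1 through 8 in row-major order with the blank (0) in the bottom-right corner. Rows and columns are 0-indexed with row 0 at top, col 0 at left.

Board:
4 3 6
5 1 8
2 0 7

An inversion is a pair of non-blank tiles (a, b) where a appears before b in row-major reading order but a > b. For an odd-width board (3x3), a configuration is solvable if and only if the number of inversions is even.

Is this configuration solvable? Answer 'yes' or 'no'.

Inversions (pairs i<j in row-major order where tile[i] > tile[j] > 0): 12
12 is even, so the puzzle is solvable.

Answer: yes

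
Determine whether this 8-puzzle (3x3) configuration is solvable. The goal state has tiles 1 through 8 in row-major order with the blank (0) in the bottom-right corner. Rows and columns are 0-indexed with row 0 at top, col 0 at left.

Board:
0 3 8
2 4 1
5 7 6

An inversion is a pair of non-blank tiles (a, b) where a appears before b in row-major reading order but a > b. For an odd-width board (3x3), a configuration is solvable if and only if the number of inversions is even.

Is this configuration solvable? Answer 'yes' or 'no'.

Answer: no

Derivation:
Inversions (pairs i<j in row-major order where tile[i] > tile[j] > 0): 11
11 is odd, so the puzzle is not solvable.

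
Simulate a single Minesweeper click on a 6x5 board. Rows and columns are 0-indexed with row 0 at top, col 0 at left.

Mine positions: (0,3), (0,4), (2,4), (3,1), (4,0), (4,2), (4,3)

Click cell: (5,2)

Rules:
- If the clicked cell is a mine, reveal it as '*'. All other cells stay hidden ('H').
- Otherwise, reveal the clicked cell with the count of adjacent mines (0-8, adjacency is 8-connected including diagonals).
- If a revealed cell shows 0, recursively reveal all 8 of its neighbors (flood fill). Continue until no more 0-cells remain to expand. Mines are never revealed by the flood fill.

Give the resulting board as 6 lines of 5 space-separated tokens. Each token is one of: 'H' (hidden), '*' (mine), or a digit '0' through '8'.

H H H H H
H H H H H
H H H H H
H H H H H
H H H H H
H H 2 H H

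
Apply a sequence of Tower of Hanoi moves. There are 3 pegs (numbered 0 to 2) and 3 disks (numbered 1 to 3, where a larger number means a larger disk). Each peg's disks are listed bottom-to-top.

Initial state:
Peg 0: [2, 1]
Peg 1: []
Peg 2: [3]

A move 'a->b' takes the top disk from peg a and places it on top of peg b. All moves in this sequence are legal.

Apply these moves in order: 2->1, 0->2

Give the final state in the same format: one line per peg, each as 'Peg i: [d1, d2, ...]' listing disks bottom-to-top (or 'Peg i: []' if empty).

Answer: Peg 0: [2]
Peg 1: [3]
Peg 2: [1]

Derivation:
After move 1 (2->1):
Peg 0: [2, 1]
Peg 1: [3]
Peg 2: []

After move 2 (0->2):
Peg 0: [2]
Peg 1: [3]
Peg 2: [1]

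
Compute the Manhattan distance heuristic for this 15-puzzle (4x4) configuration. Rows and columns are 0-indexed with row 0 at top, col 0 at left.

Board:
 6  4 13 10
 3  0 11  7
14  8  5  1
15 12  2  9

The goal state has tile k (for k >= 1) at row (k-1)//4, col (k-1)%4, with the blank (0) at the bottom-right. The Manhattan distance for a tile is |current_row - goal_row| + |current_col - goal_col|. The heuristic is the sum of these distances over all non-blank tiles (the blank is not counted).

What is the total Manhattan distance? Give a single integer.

Tile 6: (0,0)->(1,1) = 2
Tile 4: (0,1)->(0,3) = 2
Tile 13: (0,2)->(3,0) = 5
Tile 10: (0,3)->(2,1) = 4
Tile 3: (1,0)->(0,2) = 3
Tile 11: (1,2)->(2,2) = 1
Tile 7: (1,3)->(1,2) = 1
Tile 14: (2,0)->(3,1) = 2
Tile 8: (2,1)->(1,3) = 3
Tile 5: (2,2)->(1,0) = 3
Tile 1: (2,3)->(0,0) = 5
Tile 15: (3,0)->(3,2) = 2
Tile 12: (3,1)->(2,3) = 3
Tile 2: (3,2)->(0,1) = 4
Tile 9: (3,3)->(2,0) = 4
Sum: 2 + 2 + 5 + 4 + 3 + 1 + 1 + 2 + 3 + 3 + 5 + 2 + 3 + 4 + 4 = 44

Answer: 44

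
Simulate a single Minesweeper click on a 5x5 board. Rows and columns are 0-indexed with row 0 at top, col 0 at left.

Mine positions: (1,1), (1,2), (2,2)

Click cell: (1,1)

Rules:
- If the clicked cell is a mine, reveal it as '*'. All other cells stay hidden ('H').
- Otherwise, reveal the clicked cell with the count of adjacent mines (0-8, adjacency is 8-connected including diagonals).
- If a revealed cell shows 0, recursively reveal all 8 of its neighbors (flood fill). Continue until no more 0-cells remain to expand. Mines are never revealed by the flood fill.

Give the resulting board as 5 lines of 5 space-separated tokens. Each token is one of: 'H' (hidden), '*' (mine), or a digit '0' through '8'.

H H H H H
H * H H H
H H H H H
H H H H H
H H H H H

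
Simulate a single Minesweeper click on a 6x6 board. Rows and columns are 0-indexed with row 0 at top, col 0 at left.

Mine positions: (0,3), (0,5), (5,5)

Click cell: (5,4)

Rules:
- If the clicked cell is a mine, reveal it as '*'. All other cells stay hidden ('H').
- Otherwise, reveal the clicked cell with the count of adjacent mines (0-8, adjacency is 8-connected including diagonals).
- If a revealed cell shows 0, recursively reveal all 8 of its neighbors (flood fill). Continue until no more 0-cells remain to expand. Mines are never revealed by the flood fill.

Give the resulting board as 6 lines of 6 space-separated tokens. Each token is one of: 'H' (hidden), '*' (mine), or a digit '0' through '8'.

H H H H H H
H H H H H H
H H H H H H
H H H H H H
H H H H H H
H H H H 1 H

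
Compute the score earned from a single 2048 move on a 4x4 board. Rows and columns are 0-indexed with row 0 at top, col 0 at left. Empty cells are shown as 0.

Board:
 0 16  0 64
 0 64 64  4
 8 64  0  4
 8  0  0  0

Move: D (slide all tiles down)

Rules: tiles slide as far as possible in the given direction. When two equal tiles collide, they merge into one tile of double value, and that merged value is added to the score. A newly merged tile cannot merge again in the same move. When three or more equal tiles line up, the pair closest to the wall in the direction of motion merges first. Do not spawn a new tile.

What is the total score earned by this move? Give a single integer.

Slide down:
col 0: [0, 0, 8, 8] -> [0, 0, 0, 16]  score +16 (running 16)
col 1: [16, 64, 64, 0] -> [0, 0, 16, 128]  score +128 (running 144)
col 2: [0, 64, 0, 0] -> [0, 0, 0, 64]  score +0 (running 144)
col 3: [64, 4, 4, 0] -> [0, 0, 64, 8]  score +8 (running 152)
Board after move:
  0   0   0   0
  0   0   0   0
  0  16   0  64
 16 128  64   8

Answer: 152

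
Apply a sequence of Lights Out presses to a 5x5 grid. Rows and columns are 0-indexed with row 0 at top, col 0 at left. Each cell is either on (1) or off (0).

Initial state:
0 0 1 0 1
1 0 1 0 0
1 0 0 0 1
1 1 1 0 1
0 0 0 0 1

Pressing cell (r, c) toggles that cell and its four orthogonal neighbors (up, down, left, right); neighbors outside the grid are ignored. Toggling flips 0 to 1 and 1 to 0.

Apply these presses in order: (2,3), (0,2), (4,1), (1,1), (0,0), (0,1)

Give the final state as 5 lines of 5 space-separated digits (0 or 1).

After press 1 at (2,3):
0 0 1 0 1
1 0 1 1 0
1 0 1 1 0
1 1 1 1 1
0 0 0 0 1

After press 2 at (0,2):
0 1 0 1 1
1 0 0 1 0
1 0 1 1 0
1 1 1 1 1
0 0 0 0 1

After press 3 at (4,1):
0 1 0 1 1
1 0 0 1 0
1 0 1 1 0
1 0 1 1 1
1 1 1 0 1

After press 4 at (1,1):
0 0 0 1 1
0 1 1 1 0
1 1 1 1 0
1 0 1 1 1
1 1 1 0 1

After press 5 at (0,0):
1 1 0 1 1
1 1 1 1 0
1 1 1 1 0
1 0 1 1 1
1 1 1 0 1

After press 6 at (0,1):
0 0 1 1 1
1 0 1 1 0
1 1 1 1 0
1 0 1 1 1
1 1 1 0 1

Answer: 0 0 1 1 1
1 0 1 1 0
1 1 1 1 0
1 0 1 1 1
1 1 1 0 1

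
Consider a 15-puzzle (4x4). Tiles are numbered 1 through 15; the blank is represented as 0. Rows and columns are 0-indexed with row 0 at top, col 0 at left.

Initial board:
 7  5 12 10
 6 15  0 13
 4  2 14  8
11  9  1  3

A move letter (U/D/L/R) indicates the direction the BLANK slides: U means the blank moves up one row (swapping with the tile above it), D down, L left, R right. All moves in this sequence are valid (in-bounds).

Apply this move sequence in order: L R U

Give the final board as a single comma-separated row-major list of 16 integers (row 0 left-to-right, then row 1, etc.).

Answer: 7, 5, 0, 10, 6, 15, 12, 13, 4, 2, 14, 8, 11, 9, 1, 3

Derivation:
After move 1 (L):
 7  5 12 10
 6  0 15 13
 4  2 14  8
11  9  1  3

After move 2 (R):
 7  5 12 10
 6 15  0 13
 4  2 14  8
11  9  1  3

After move 3 (U):
 7  5  0 10
 6 15 12 13
 4  2 14  8
11  9  1  3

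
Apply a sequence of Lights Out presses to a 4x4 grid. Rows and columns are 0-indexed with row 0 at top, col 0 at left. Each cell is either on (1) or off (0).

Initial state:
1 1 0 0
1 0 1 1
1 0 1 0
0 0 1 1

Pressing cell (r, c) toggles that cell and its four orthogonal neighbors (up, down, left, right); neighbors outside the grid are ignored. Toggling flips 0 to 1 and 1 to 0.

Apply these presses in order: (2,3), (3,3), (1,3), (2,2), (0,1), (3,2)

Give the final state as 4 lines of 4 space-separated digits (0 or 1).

Answer: 0 0 1 1
1 1 1 1
1 1 0 0
0 1 0 0

Derivation:
After press 1 at (2,3):
1 1 0 0
1 0 1 0
1 0 0 1
0 0 1 0

After press 2 at (3,3):
1 1 0 0
1 0 1 0
1 0 0 0
0 0 0 1

After press 3 at (1,3):
1 1 0 1
1 0 0 1
1 0 0 1
0 0 0 1

After press 4 at (2,2):
1 1 0 1
1 0 1 1
1 1 1 0
0 0 1 1

After press 5 at (0,1):
0 0 1 1
1 1 1 1
1 1 1 0
0 0 1 1

After press 6 at (3,2):
0 0 1 1
1 1 1 1
1 1 0 0
0 1 0 0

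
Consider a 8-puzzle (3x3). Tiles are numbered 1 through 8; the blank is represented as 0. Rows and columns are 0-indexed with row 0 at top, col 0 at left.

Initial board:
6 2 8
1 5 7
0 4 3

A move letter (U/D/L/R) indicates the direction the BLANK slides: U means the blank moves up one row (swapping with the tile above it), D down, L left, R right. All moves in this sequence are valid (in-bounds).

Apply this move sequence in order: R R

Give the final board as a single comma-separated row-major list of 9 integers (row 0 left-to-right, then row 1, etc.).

Answer: 6, 2, 8, 1, 5, 7, 4, 3, 0

Derivation:
After move 1 (R):
6 2 8
1 5 7
4 0 3

After move 2 (R):
6 2 8
1 5 7
4 3 0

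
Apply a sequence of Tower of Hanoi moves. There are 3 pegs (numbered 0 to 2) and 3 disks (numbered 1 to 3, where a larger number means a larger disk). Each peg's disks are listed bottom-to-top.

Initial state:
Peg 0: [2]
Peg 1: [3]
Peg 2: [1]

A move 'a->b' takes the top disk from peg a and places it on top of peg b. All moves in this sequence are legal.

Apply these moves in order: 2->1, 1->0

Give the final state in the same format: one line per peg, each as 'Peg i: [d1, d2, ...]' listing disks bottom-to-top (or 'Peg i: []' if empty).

After move 1 (2->1):
Peg 0: [2]
Peg 1: [3, 1]
Peg 2: []

After move 2 (1->0):
Peg 0: [2, 1]
Peg 1: [3]
Peg 2: []

Answer: Peg 0: [2, 1]
Peg 1: [3]
Peg 2: []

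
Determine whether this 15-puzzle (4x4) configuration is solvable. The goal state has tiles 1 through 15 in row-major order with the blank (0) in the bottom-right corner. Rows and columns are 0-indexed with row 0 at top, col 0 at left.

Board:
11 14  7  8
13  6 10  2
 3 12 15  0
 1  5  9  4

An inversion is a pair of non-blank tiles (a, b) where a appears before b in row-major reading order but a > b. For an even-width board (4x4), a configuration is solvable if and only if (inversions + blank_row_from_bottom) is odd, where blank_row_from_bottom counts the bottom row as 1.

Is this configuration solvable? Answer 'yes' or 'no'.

Answer: no

Derivation:
Inversions: 66
Blank is in row 2 (0-indexed from top), which is row 2 counting from the bottom (bottom = 1).
66 + 2 = 68, which is even, so the puzzle is not solvable.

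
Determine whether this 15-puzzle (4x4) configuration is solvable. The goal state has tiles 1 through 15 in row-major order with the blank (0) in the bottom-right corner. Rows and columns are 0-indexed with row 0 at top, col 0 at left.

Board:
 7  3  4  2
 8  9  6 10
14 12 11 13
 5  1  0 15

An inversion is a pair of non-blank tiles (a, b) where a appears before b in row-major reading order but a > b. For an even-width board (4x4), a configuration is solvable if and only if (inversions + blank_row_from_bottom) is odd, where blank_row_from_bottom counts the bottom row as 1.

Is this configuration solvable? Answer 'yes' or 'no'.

Inversions: 34
Blank is in row 3 (0-indexed from top), which is row 1 counting from the bottom (bottom = 1).
34 + 1 = 35, which is odd, so the puzzle is solvable.

Answer: yes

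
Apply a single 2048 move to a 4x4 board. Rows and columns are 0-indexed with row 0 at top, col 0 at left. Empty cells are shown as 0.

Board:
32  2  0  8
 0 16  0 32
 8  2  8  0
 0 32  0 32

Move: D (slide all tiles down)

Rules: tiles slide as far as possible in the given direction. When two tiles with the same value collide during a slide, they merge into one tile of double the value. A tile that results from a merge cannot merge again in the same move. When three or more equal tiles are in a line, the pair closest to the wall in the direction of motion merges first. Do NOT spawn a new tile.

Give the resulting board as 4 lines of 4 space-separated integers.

Slide down:
col 0: [32, 0, 8, 0] -> [0, 0, 32, 8]
col 1: [2, 16, 2, 32] -> [2, 16, 2, 32]
col 2: [0, 0, 8, 0] -> [0, 0, 0, 8]
col 3: [8, 32, 0, 32] -> [0, 0, 8, 64]

Answer:  0  2  0  0
 0 16  0  0
32  2  0  8
 8 32  8 64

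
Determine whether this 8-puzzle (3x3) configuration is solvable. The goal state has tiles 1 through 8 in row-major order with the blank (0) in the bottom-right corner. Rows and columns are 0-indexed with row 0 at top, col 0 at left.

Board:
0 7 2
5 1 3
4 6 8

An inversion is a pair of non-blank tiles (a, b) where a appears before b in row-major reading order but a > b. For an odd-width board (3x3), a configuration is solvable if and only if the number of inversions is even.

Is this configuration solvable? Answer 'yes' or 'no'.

Inversions (pairs i<j in row-major order where tile[i] > tile[j] > 0): 10
10 is even, so the puzzle is solvable.

Answer: yes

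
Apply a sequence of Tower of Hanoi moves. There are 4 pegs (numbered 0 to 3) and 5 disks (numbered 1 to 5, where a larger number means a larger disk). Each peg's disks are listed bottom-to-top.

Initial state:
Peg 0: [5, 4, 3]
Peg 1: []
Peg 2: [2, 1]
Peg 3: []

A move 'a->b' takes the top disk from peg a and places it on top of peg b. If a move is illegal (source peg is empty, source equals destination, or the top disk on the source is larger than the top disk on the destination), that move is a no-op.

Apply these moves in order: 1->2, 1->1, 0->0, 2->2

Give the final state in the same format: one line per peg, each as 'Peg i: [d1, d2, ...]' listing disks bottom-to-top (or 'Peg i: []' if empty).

Answer: Peg 0: [5, 4, 3]
Peg 1: []
Peg 2: [2, 1]
Peg 3: []

Derivation:
After move 1 (1->2):
Peg 0: [5, 4, 3]
Peg 1: []
Peg 2: [2, 1]
Peg 3: []

After move 2 (1->1):
Peg 0: [5, 4, 3]
Peg 1: []
Peg 2: [2, 1]
Peg 3: []

After move 3 (0->0):
Peg 0: [5, 4, 3]
Peg 1: []
Peg 2: [2, 1]
Peg 3: []

After move 4 (2->2):
Peg 0: [5, 4, 3]
Peg 1: []
Peg 2: [2, 1]
Peg 3: []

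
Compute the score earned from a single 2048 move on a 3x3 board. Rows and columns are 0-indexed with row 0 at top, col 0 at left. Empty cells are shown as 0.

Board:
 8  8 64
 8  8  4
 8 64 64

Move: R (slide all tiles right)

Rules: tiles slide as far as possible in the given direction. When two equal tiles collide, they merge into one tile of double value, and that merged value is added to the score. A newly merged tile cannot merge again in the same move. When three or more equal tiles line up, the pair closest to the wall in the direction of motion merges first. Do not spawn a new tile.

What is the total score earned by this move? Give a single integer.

Answer: 160

Derivation:
Slide right:
row 0: [8, 8, 64] -> [0, 16, 64]  score +16 (running 16)
row 1: [8, 8, 4] -> [0, 16, 4]  score +16 (running 32)
row 2: [8, 64, 64] -> [0, 8, 128]  score +128 (running 160)
Board after move:
  0  16  64
  0  16   4
  0   8 128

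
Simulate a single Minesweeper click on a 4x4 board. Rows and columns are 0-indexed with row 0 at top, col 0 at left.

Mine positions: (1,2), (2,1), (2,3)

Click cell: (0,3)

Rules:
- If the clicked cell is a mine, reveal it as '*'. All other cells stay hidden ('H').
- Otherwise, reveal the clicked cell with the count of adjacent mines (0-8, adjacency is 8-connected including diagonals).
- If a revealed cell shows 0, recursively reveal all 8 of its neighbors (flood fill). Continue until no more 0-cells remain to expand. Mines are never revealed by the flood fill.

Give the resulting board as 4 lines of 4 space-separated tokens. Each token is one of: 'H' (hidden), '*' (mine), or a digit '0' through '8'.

H H H 1
H H H H
H H H H
H H H H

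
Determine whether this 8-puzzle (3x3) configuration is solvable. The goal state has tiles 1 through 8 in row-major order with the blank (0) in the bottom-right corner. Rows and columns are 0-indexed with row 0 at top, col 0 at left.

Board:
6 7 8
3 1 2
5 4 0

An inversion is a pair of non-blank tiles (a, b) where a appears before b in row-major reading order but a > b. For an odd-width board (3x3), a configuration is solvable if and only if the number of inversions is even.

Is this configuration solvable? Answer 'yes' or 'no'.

Answer: yes

Derivation:
Inversions (pairs i<j in row-major order where tile[i] > tile[j] > 0): 18
18 is even, so the puzzle is solvable.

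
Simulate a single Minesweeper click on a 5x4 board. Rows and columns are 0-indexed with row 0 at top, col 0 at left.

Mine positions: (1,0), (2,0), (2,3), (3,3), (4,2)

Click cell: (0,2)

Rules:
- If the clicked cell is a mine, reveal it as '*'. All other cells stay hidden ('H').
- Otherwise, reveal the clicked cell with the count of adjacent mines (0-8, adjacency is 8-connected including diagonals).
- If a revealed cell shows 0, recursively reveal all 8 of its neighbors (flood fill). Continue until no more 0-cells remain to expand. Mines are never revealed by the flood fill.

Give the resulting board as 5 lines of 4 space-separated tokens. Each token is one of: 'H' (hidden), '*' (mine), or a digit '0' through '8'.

H 1 0 0
H 2 1 1
H H H H
H H H H
H H H H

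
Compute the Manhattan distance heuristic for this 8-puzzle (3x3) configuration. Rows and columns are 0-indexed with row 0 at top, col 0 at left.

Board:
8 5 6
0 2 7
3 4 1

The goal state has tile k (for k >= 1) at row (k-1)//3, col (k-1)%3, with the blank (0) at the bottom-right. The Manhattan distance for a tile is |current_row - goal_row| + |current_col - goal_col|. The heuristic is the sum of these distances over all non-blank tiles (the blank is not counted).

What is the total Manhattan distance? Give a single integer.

Answer: 19

Derivation:
Tile 8: (0,0)->(2,1) = 3
Tile 5: (0,1)->(1,1) = 1
Tile 6: (0,2)->(1,2) = 1
Tile 2: (1,1)->(0,1) = 1
Tile 7: (1,2)->(2,0) = 3
Tile 3: (2,0)->(0,2) = 4
Tile 4: (2,1)->(1,0) = 2
Tile 1: (2,2)->(0,0) = 4
Sum: 3 + 1 + 1 + 1 + 3 + 4 + 2 + 4 = 19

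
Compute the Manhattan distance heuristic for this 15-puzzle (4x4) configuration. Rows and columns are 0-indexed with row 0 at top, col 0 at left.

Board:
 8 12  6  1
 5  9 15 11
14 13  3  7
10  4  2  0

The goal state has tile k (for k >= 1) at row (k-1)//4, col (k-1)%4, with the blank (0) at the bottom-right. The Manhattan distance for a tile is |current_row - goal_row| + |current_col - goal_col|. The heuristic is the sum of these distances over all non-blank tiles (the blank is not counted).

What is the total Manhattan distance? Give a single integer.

Tile 8: (0,0)->(1,3) = 4
Tile 12: (0,1)->(2,3) = 4
Tile 6: (0,2)->(1,1) = 2
Tile 1: (0,3)->(0,0) = 3
Tile 5: (1,0)->(1,0) = 0
Tile 9: (1,1)->(2,0) = 2
Tile 15: (1,2)->(3,2) = 2
Tile 11: (1,3)->(2,2) = 2
Tile 14: (2,0)->(3,1) = 2
Tile 13: (2,1)->(3,0) = 2
Tile 3: (2,2)->(0,2) = 2
Tile 7: (2,3)->(1,2) = 2
Tile 10: (3,0)->(2,1) = 2
Tile 4: (3,1)->(0,3) = 5
Tile 2: (3,2)->(0,1) = 4
Sum: 4 + 4 + 2 + 3 + 0 + 2 + 2 + 2 + 2 + 2 + 2 + 2 + 2 + 5 + 4 = 38

Answer: 38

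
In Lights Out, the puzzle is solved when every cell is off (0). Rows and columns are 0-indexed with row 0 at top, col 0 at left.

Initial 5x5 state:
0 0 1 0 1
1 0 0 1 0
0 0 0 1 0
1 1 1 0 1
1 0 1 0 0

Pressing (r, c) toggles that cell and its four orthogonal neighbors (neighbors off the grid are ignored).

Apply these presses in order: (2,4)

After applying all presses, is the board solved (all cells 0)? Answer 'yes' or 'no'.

After press 1 at (2,4):
0 0 1 0 1
1 0 0 1 1
0 0 0 0 1
1 1 1 0 0
1 0 1 0 0

Lights still on: 11

Answer: no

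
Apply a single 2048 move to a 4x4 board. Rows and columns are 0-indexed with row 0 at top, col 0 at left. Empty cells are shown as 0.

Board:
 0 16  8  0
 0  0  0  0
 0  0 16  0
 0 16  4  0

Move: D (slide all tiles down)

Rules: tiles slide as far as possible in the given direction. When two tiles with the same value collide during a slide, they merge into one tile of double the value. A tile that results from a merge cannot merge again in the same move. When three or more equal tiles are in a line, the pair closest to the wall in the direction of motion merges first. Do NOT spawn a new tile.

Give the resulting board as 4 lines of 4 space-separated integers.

Answer:  0  0  0  0
 0  0  8  0
 0  0 16  0
 0 32  4  0

Derivation:
Slide down:
col 0: [0, 0, 0, 0] -> [0, 0, 0, 0]
col 1: [16, 0, 0, 16] -> [0, 0, 0, 32]
col 2: [8, 0, 16, 4] -> [0, 8, 16, 4]
col 3: [0, 0, 0, 0] -> [0, 0, 0, 0]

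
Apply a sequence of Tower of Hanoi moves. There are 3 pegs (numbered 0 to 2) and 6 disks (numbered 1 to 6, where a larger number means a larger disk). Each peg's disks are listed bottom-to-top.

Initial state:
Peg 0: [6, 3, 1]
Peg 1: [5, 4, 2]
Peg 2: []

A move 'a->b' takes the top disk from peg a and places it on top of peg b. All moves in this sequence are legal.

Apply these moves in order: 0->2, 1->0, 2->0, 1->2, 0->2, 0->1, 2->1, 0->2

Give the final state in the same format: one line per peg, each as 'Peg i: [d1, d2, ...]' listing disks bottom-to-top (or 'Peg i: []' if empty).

Answer: Peg 0: [6]
Peg 1: [5, 2, 1]
Peg 2: [4, 3]

Derivation:
After move 1 (0->2):
Peg 0: [6, 3]
Peg 1: [5, 4, 2]
Peg 2: [1]

After move 2 (1->0):
Peg 0: [6, 3, 2]
Peg 1: [5, 4]
Peg 2: [1]

After move 3 (2->0):
Peg 0: [6, 3, 2, 1]
Peg 1: [5, 4]
Peg 2: []

After move 4 (1->2):
Peg 0: [6, 3, 2, 1]
Peg 1: [5]
Peg 2: [4]

After move 5 (0->2):
Peg 0: [6, 3, 2]
Peg 1: [5]
Peg 2: [4, 1]

After move 6 (0->1):
Peg 0: [6, 3]
Peg 1: [5, 2]
Peg 2: [4, 1]

After move 7 (2->1):
Peg 0: [6, 3]
Peg 1: [5, 2, 1]
Peg 2: [4]

After move 8 (0->2):
Peg 0: [6]
Peg 1: [5, 2, 1]
Peg 2: [4, 3]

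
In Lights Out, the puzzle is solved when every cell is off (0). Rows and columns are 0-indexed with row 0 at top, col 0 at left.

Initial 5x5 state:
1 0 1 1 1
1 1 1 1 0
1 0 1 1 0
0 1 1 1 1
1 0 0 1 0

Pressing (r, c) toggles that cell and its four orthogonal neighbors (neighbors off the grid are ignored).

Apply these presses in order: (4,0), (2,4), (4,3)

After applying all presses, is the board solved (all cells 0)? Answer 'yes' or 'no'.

After press 1 at (4,0):
1 0 1 1 1
1 1 1 1 0
1 0 1 1 0
1 1 1 1 1
0 1 0 1 0

After press 2 at (2,4):
1 0 1 1 1
1 1 1 1 1
1 0 1 0 1
1 1 1 1 0
0 1 0 1 0

After press 3 at (4,3):
1 0 1 1 1
1 1 1 1 1
1 0 1 0 1
1 1 1 0 0
0 1 1 0 1

Lights still on: 18

Answer: no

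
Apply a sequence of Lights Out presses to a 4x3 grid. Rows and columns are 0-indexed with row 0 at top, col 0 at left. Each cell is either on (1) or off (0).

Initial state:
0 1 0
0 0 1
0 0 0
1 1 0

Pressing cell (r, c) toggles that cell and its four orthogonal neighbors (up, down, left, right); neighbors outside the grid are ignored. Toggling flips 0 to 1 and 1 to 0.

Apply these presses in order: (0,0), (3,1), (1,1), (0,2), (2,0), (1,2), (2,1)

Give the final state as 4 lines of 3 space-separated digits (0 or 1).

After press 1 at (0,0):
1 0 0
1 0 1
0 0 0
1 1 0

After press 2 at (3,1):
1 0 0
1 0 1
0 1 0
0 0 1

After press 3 at (1,1):
1 1 0
0 1 0
0 0 0
0 0 1

After press 4 at (0,2):
1 0 1
0 1 1
0 0 0
0 0 1

After press 5 at (2,0):
1 0 1
1 1 1
1 1 0
1 0 1

After press 6 at (1,2):
1 0 0
1 0 0
1 1 1
1 0 1

After press 7 at (2,1):
1 0 0
1 1 0
0 0 0
1 1 1

Answer: 1 0 0
1 1 0
0 0 0
1 1 1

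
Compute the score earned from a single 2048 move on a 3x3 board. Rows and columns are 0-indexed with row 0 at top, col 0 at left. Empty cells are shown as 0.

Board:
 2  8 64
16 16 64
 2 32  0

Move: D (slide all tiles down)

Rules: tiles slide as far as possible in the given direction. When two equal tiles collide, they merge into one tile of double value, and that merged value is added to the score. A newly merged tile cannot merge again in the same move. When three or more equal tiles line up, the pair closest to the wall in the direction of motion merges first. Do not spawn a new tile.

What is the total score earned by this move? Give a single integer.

Answer: 128

Derivation:
Slide down:
col 0: [2, 16, 2] -> [2, 16, 2]  score +0 (running 0)
col 1: [8, 16, 32] -> [8, 16, 32]  score +0 (running 0)
col 2: [64, 64, 0] -> [0, 0, 128]  score +128 (running 128)
Board after move:
  2   8   0
 16  16   0
  2  32 128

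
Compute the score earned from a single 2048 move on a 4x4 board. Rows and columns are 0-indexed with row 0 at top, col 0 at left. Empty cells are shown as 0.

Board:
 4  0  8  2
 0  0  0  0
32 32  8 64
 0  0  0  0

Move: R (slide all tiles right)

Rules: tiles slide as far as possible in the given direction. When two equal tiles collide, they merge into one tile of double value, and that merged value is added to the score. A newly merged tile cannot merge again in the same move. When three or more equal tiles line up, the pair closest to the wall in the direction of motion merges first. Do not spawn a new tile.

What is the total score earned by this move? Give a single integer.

Answer: 64

Derivation:
Slide right:
row 0: [4, 0, 8, 2] -> [0, 4, 8, 2]  score +0 (running 0)
row 1: [0, 0, 0, 0] -> [0, 0, 0, 0]  score +0 (running 0)
row 2: [32, 32, 8, 64] -> [0, 64, 8, 64]  score +64 (running 64)
row 3: [0, 0, 0, 0] -> [0, 0, 0, 0]  score +0 (running 64)
Board after move:
 0  4  8  2
 0  0  0  0
 0 64  8 64
 0  0  0  0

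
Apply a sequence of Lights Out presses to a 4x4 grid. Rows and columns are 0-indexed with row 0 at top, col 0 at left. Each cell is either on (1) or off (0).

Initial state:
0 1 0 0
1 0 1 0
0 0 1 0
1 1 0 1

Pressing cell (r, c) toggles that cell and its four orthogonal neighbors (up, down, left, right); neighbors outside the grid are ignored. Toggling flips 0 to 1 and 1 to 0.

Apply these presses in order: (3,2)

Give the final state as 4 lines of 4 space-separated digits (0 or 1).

Answer: 0 1 0 0
1 0 1 0
0 0 0 0
1 0 1 0

Derivation:
After press 1 at (3,2):
0 1 0 0
1 0 1 0
0 0 0 0
1 0 1 0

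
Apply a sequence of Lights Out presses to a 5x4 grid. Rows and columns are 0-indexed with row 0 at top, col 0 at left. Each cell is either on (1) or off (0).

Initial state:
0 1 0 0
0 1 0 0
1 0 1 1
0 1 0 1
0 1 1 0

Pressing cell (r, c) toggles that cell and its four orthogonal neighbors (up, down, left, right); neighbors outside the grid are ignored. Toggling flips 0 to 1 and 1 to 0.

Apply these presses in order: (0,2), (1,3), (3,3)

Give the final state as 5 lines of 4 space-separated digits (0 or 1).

After press 1 at (0,2):
0 0 1 1
0 1 1 0
1 0 1 1
0 1 0 1
0 1 1 0

After press 2 at (1,3):
0 0 1 0
0 1 0 1
1 0 1 0
0 1 0 1
0 1 1 0

After press 3 at (3,3):
0 0 1 0
0 1 0 1
1 0 1 1
0 1 1 0
0 1 1 1

Answer: 0 0 1 0
0 1 0 1
1 0 1 1
0 1 1 0
0 1 1 1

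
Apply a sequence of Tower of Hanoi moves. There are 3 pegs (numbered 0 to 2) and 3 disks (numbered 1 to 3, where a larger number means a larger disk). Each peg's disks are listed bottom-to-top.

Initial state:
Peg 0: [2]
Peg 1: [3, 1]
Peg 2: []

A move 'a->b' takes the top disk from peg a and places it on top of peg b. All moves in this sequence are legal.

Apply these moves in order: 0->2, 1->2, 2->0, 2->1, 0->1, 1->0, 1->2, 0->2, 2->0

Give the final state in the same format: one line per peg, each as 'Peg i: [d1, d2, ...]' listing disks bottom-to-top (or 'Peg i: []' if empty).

Answer: Peg 0: [1]
Peg 1: [3]
Peg 2: [2]

Derivation:
After move 1 (0->2):
Peg 0: []
Peg 1: [3, 1]
Peg 2: [2]

After move 2 (1->2):
Peg 0: []
Peg 1: [3]
Peg 2: [2, 1]

After move 3 (2->0):
Peg 0: [1]
Peg 1: [3]
Peg 2: [2]

After move 4 (2->1):
Peg 0: [1]
Peg 1: [3, 2]
Peg 2: []

After move 5 (0->1):
Peg 0: []
Peg 1: [3, 2, 1]
Peg 2: []

After move 6 (1->0):
Peg 0: [1]
Peg 1: [3, 2]
Peg 2: []

After move 7 (1->2):
Peg 0: [1]
Peg 1: [3]
Peg 2: [2]

After move 8 (0->2):
Peg 0: []
Peg 1: [3]
Peg 2: [2, 1]

After move 9 (2->0):
Peg 0: [1]
Peg 1: [3]
Peg 2: [2]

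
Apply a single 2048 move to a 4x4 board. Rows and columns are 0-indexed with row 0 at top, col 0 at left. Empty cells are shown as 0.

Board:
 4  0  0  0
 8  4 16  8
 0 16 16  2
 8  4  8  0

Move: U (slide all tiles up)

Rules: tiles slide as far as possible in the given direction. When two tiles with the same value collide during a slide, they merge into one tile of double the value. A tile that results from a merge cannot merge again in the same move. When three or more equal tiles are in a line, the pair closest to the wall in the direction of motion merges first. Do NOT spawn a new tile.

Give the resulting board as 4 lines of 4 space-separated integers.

Answer:  4  4 32  8
16 16  8  2
 0  4  0  0
 0  0  0  0

Derivation:
Slide up:
col 0: [4, 8, 0, 8] -> [4, 16, 0, 0]
col 1: [0, 4, 16, 4] -> [4, 16, 4, 0]
col 2: [0, 16, 16, 8] -> [32, 8, 0, 0]
col 3: [0, 8, 2, 0] -> [8, 2, 0, 0]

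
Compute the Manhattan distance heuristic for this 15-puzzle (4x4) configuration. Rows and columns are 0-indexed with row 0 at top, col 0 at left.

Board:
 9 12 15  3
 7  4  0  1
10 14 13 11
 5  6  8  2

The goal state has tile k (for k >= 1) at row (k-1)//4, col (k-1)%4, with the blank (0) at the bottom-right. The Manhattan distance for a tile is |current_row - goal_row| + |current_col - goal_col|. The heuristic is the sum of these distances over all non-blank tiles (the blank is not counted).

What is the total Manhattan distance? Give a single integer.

Tile 9: (0,0)->(2,0) = 2
Tile 12: (0,1)->(2,3) = 4
Tile 15: (0,2)->(3,2) = 3
Tile 3: (0,3)->(0,2) = 1
Tile 7: (1,0)->(1,2) = 2
Tile 4: (1,1)->(0,3) = 3
Tile 1: (1,3)->(0,0) = 4
Tile 10: (2,0)->(2,1) = 1
Tile 14: (2,1)->(3,1) = 1
Tile 13: (2,2)->(3,0) = 3
Tile 11: (2,3)->(2,2) = 1
Tile 5: (3,0)->(1,0) = 2
Tile 6: (3,1)->(1,1) = 2
Tile 8: (3,2)->(1,3) = 3
Tile 2: (3,3)->(0,1) = 5
Sum: 2 + 4 + 3 + 1 + 2 + 3 + 4 + 1 + 1 + 3 + 1 + 2 + 2 + 3 + 5 = 37

Answer: 37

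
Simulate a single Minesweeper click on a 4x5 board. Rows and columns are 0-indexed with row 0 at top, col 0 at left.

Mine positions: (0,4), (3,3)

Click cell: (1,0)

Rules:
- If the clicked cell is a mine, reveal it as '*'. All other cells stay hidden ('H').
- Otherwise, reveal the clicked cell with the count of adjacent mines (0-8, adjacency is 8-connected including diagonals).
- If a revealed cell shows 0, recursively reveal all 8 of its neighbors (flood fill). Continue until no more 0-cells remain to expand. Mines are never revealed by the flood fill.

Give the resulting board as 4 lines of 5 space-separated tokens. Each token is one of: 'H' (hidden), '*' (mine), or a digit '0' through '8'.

0 0 0 1 H
0 0 0 1 H
0 0 1 1 H
0 0 1 H H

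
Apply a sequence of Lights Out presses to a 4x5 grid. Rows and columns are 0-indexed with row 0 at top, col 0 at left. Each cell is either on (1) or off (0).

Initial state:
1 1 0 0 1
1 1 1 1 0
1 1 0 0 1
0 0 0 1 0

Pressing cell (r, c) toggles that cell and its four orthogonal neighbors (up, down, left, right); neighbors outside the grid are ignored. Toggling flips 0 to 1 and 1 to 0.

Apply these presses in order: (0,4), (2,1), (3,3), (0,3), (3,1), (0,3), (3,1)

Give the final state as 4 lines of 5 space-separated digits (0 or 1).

After press 1 at (0,4):
1 1 0 1 0
1 1 1 1 1
1 1 0 0 1
0 0 0 1 0

After press 2 at (2,1):
1 1 0 1 0
1 0 1 1 1
0 0 1 0 1
0 1 0 1 0

After press 3 at (3,3):
1 1 0 1 0
1 0 1 1 1
0 0 1 1 1
0 1 1 0 1

After press 4 at (0,3):
1 1 1 0 1
1 0 1 0 1
0 0 1 1 1
0 1 1 0 1

After press 5 at (3,1):
1 1 1 0 1
1 0 1 0 1
0 1 1 1 1
1 0 0 0 1

After press 6 at (0,3):
1 1 0 1 0
1 0 1 1 1
0 1 1 1 1
1 0 0 0 1

After press 7 at (3,1):
1 1 0 1 0
1 0 1 1 1
0 0 1 1 1
0 1 1 0 1

Answer: 1 1 0 1 0
1 0 1 1 1
0 0 1 1 1
0 1 1 0 1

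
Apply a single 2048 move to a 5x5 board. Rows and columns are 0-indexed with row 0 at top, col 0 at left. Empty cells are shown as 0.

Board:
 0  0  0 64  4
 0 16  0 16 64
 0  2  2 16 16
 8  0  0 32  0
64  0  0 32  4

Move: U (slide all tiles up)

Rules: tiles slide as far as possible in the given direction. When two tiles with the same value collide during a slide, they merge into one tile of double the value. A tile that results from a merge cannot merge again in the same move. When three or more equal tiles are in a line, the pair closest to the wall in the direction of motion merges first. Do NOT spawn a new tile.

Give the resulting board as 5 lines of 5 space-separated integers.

Slide up:
col 0: [0, 0, 0, 8, 64] -> [8, 64, 0, 0, 0]
col 1: [0, 16, 2, 0, 0] -> [16, 2, 0, 0, 0]
col 2: [0, 0, 2, 0, 0] -> [2, 0, 0, 0, 0]
col 3: [64, 16, 16, 32, 32] -> [64, 32, 64, 0, 0]
col 4: [4, 64, 16, 0, 4] -> [4, 64, 16, 4, 0]

Answer:  8 16  2 64  4
64  2  0 32 64
 0  0  0 64 16
 0  0  0  0  4
 0  0  0  0  0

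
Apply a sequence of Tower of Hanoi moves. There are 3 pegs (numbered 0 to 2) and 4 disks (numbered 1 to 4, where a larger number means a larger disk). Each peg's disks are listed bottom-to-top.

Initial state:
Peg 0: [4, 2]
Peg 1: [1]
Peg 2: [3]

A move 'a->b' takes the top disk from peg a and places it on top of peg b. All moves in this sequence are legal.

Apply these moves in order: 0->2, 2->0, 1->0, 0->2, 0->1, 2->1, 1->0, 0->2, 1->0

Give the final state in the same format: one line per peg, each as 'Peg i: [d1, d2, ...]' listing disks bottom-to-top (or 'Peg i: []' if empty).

After move 1 (0->2):
Peg 0: [4]
Peg 1: [1]
Peg 2: [3, 2]

After move 2 (2->0):
Peg 0: [4, 2]
Peg 1: [1]
Peg 2: [3]

After move 3 (1->0):
Peg 0: [4, 2, 1]
Peg 1: []
Peg 2: [3]

After move 4 (0->2):
Peg 0: [4, 2]
Peg 1: []
Peg 2: [3, 1]

After move 5 (0->1):
Peg 0: [4]
Peg 1: [2]
Peg 2: [3, 1]

After move 6 (2->1):
Peg 0: [4]
Peg 1: [2, 1]
Peg 2: [3]

After move 7 (1->0):
Peg 0: [4, 1]
Peg 1: [2]
Peg 2: [3]

After move 8 (0->2):
Peg 0: [4]
Peg 1: [2]
Peg 2: [3, 1]

After move 9 (1->0):
Peg 0: [4, 2]
Peg 1: []
Peg 2: [3, 1]

Answer: Peg 0: [4, 2]
Peg 1: []
Peg 2: [3, 1]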